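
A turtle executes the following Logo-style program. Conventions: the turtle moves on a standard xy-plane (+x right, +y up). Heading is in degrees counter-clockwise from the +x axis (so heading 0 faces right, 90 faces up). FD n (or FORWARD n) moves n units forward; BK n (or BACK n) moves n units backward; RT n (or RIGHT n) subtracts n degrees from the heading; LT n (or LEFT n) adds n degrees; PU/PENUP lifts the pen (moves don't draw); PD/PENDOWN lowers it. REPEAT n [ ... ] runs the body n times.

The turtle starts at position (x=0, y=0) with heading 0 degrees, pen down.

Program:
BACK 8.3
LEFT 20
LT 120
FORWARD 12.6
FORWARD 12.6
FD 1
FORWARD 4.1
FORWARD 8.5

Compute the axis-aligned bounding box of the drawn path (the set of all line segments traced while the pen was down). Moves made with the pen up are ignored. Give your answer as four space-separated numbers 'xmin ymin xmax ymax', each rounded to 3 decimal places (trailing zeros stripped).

Answer: -38.023 0 0 24.94

Derivation:
Executing turtle program step by step:
Start: pos=(0,0), heading=0, pen down
BK 8.3: (0,0) -> (-8.3,0) [heading=0, draw]
LT 20: heading 0 -> 20
LT 120: heading 20 -> 140
FD 12.6: (-8.3,0) -> (-17.952,8.099) [heading=140, draw]
FD 12.6: (-17.952,8.099) -> (-27.604,16.198) [heading=140, draw]
FD 1: (-27.604,16.198) -> (-28.37,16.841) [heading=140, draw]
FD 4.1: (-28.37,16.841) -> (-31.511,19.476) [heading=140, draw]
FD 8.5: (-31.511,19.476) -> (-38.023,24.94) [heading=140, draw]
Final: pos=(-38.023,24.94), heading=140, 6 segment(s) drawn

Segment endpoints: x in {-38.023, -31.511, -28.37, -27.604, -17.952, -8.3, 0}, y in {0, 8.099, 16.198, 16.841, 19.476, 24.94}
xmin=-38.023, ymin=0, xmax=0, ymax=24.94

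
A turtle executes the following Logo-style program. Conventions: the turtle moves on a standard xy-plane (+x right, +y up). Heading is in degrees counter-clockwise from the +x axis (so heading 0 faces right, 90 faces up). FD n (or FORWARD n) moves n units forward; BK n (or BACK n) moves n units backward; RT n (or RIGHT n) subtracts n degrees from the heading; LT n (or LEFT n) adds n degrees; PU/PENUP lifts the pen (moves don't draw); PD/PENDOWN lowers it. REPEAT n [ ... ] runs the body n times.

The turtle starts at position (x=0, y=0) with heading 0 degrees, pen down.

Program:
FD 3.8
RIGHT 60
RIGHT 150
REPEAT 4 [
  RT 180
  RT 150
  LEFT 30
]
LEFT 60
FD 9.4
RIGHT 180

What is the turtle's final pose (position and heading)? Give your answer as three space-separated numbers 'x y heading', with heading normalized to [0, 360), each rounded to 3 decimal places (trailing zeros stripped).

Executing turtle program step by step:
Start: pos=(0,0), heading=0, pen down
FD 3.8: (0,0) -> (3.8,0) [heading=0, draw]
RT 60: heading 0 -> 300
RT 150: heading 300 -> 150
REPEAT 4 [
  -- iteration 1/4 --
  RT 180: heading 150 -> 330
  RT 150: heading 330 -> 180
  LT 30: heading 180 -> 210
  -- iteration 2/4 --
  RT 180: heading 210 -> 30
  RT 150: heading 30 -> 240
  LT 30: heading 240 -> 270
  -- iteration 3/4 --
  RT 180: heading 270 -> 90
  RT 150: heading 90 -> 300
  LT 30: heading 300 -> 330
  -- iteration 4/4 --
  RT 180: heading 330 -> 150
  RT 150: heading 150 -> 0
  LT 30: heading 0 -> 30
]
LT 60: heading 30 -> 90
FD 9.4: (3.8,0) -> (3.8,9.4) [heading=90, draw]
RT 180: heading 90 -> 270
Final: pos=(3.8,9.4), heading=270, 2 segment(s) drawn

Answer: 3.8 9.4 270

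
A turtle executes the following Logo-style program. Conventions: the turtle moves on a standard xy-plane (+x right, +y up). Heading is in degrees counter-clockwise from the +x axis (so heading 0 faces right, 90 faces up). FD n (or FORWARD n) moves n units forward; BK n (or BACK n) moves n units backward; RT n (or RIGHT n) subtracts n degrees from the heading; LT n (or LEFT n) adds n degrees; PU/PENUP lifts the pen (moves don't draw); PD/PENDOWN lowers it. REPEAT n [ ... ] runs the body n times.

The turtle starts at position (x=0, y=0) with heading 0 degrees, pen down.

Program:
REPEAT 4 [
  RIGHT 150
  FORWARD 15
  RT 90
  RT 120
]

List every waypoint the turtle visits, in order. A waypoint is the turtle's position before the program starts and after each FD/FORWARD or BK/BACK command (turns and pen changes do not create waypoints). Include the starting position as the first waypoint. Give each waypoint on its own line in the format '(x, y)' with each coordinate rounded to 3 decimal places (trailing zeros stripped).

Executing turtle program step by step:
Start: pos=(0,0), heading=0, pen down
REPEAT 4 [
  -- iteration 1/4 --
  RT 150: heading 0 -> 210
  FD 15: (0,0) -> (-12.99,-7.5) [heading=210, draw]
  RT 90: heading 210 -> 120
  RT 120: heading 120 -> 0
  -- iteration 2/4 --
  RT 150: heading 0 -> 210
  FD 15: (-12.99,-7.5) -> (-25.981,-15) [heading=210, draw]
  RT 90: heading 210 -> 120
  RT 120: heading 120 -> 0
  -- iteration 3/4 --
  RT 150: heading 0 -> 210
  FD 15: (-25.981,-15) -> (-38.971,-22.5) [heading=210, draw]
  RT 90: heading 210 -> 120
  RT 120: heading 120 -> 0
  -- iteration 4/4 --
  RT 150: heading 0 -> 210
  FD 15: (-38.971,-22.5) -> (-51.962,-30) [heading=210, draw]
  RT 90: heading 210 -> 120
  RT 120: heading 120 -> 0
]
Final: pos=(-51.962,-30), heading=0, 4 segment(s) drawn
Waypoints (5 total):
(0, 0)
(-12.99, -7.5)
(-25.981, -15)
(-38.971, -22.5)
(-51.962, -30)

Answer: (0, 0)
(-12.99, -7.5)
(-25.981, -15)
(-38.971, -22.5)
(-51.962, -30)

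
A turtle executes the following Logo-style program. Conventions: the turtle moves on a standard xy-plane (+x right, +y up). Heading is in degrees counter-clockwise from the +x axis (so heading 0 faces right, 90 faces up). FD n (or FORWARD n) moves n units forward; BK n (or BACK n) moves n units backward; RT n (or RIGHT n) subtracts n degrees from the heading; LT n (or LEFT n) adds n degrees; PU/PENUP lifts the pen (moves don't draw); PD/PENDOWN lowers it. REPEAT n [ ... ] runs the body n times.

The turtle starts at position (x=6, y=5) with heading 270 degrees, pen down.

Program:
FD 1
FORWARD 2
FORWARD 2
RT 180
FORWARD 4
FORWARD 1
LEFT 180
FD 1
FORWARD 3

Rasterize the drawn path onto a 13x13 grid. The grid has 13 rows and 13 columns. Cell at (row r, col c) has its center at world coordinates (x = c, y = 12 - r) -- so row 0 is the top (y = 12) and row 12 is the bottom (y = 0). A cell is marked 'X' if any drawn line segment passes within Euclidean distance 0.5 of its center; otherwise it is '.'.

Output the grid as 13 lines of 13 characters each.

Answer: .............
.............
.............
.............
.............
.............
.............
......X......
......X......
......X......
......X......
......X......
......X......

Derivation:
Segment 0: (6,5) -> (6,4)
Segment 1: (6,4) -> (6,2)
Segment 2: (6,2) -> (6,0)
Segment 3: (6,0) -> (6,4)
Segment 4: (6,4) -> (6,5)
Segment 5: (6,5) -> (6,4)
Segment 6: (6,4) -> (6,1)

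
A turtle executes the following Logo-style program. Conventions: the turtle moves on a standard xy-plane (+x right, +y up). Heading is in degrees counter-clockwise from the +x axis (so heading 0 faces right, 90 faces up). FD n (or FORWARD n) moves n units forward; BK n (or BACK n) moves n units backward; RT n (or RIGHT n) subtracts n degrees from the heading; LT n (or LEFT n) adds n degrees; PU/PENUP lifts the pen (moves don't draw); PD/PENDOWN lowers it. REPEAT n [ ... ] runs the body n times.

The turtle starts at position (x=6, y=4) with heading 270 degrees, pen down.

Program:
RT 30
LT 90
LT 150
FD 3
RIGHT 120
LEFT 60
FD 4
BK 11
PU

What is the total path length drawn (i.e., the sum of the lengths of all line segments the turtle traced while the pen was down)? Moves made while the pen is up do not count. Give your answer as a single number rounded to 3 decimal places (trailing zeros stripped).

Executing turtle program step by step:
Start: pos=(6,4), heading=270, pen down
RT 30: heading 270 -> 240
LT 90: heading 240 -> 330
LT 150: heading 330 -> 120
FD 3: (6,4) -> (4.5,6.598) [heading=120, draw]
RT 120: heading 120 -> 0
LT 60: heading 0 -> 60
FD 4: (4.5,6.598) -> (6.5,10.062) [heading=60, draw]
BK 11: (6.5,10.062) -> (1,0.536) [heading=60, draw]
PU: pen up
Final: pos=(1,0.536), heading=60, 3 segment(s) drawn

Segment lengths:
  seg 1: (6,4) -> (4.5,6.598), length = 3
  seg 2: (4.5,6.598) -> (6.5,10.062), length = 4
  seg 3: (6.5,10.062) -> (1,0.536), length = 11
Total = 18

Answer: 18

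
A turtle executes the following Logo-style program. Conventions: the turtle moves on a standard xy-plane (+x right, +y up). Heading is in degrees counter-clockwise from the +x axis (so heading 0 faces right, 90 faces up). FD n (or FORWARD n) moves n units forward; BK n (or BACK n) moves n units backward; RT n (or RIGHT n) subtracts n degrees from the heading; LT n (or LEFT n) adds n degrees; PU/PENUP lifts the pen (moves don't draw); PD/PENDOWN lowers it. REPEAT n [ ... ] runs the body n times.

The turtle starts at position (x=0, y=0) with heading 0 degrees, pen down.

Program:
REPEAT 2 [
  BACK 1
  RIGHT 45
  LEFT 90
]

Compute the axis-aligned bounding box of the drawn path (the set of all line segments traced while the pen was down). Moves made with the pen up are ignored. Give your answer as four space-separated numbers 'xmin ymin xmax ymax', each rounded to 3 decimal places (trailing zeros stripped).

Answer: -1.707 -0.707 0 0

Derivation:
Executing turtle program step by step:
Start: pos=(0,0), heading=0, pen down
REPEAT 2 [
  -- iteration 1/2 --
  BK 1: (0,0) -> (-1,0) [heading=0, draw]
  RT 45: heading 0 -> 315
  LT 90: heading 315 -> 45
  -- iteration 2/2 --
  BK 1: (-1,0) -> (-1.707,-0.707) [heading=45, draw]
  RT 45: heading 45 -> 0
  LT 90: heading 0 -> 90
]
Final: pos=(-1.707,-0.707), heading=90, 2 segment(s) drawn

Segment endpoints: x in {-1.707, -1, 0}, y in {-0.707, 0}
xmin=-1.707, ymin=-0.707, xmax=0, ymax=0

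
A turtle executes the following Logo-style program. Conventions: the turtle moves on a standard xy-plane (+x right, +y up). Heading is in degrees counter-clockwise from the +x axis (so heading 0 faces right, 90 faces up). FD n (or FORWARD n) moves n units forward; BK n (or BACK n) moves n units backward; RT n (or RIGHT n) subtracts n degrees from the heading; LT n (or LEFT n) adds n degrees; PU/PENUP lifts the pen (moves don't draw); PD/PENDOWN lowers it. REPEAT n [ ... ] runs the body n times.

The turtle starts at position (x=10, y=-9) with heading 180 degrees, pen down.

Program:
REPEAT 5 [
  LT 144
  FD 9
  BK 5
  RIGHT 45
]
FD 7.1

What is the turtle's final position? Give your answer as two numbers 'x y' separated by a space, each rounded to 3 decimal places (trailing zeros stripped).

Answer: 19.643 -15.522

Derivation:
Executing turtle program step by step:
Start: pos=(10,-9), heading=180, pen down
REPEAT 5 [
  -- iteration 1/5 --
  LT 144: heading 180 -> 324
  FD 9: (10,-9) -> (17.281,-14.29) [heading=324, draw]
  BK 5: (17.281,-14.29) -> (13.236,-11.351) [heading=324, draw]
  RT 45: heading 324 -> 279
  -- iteration 2/5 --
  LT 144: heading 279 -> 63
  FD 9: (13.236,-11.351) -> (17.322,-3.332) [heading=63, draw]
  BK 5: (17.322,-3.332) -> (15.052,-7.787) [heading=63, draw]
  RT 45: heading 63 -> 18
  -- iteration 3/5 --
  LT 144: heading 18 -> 162
  FD 9: (15.052,-7.787) -> (6.493,-5.006) [heading=162, draw]
  BK 5: (6.493,-5.006) -> (11.248,-6.551) [heading=162, draw]
  RT 45: heading 162 -> 117
  -- iteration 4/5 --
  LT 144: heading 117 -> 261
  FD 9: (11.248,-6.551) -> (9.84,-15.44) [heading=261, draw]
  BK 5: (9.84,-15.44) -> (10.622,-10.502) [heading=261, draw]
  RT 45: heading 261 -> 216
  -- iteration 5/5 --
  LT 144: heading 216 -> 0
  FD 9: (10.622,-10.502) -> (19.622,-10.502) [heading=0, draw]
  BK 5: (19.622,-10.502) -> (14.622,-10.502) [heading=0, draw]
  RT 45: heading 0 -> 315
]
FD 7.1: (14.622,-10.502) -> (19.643,-15.522) [heading=315, draw]
Final: pos=(19.643,-15.522), heading=315, 11 segment(s) drawn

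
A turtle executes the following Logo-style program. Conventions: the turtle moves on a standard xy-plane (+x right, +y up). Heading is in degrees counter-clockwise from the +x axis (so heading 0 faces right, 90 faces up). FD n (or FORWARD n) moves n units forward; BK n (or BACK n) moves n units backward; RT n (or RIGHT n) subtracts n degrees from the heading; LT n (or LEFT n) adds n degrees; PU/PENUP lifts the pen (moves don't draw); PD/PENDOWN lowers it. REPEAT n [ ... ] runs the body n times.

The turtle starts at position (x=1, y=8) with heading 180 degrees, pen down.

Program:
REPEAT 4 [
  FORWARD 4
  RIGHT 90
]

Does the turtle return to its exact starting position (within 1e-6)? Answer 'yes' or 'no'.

Answer: yes

Derivation:
Executing turtle program step by step:
Start: pos=(1,8), heading=180, pen down
REPEAT 4 [
  -- iteration 1/4 --
  FD 4: (1,8) -> (-3,8) [heading=180, draw]
  RT 90: heading 180 -> 90
  -- iteration 2/4 --
  FD 4: (-3,8) -> (-3,12) [heading=90, draw]
  RT 90: heading 90 -> 0
  -- iteration 3/4 --
  FD 4: (-3,12) -> (1,12) [heading=0, draw]
  RT 90: heading 0 -> 270
  -- iteration 4/4 --
  FD 4: (1,12) -> (1,8) [heading=270, draw]
  RT 90: heading 270 -> 180
]
Final: pos=(1,8), heading=180, 4 segment(s) drawn

Start position: (1, 8)
Final position: (1, 8)
Distance = 0; < 1e-6 -> CLOSED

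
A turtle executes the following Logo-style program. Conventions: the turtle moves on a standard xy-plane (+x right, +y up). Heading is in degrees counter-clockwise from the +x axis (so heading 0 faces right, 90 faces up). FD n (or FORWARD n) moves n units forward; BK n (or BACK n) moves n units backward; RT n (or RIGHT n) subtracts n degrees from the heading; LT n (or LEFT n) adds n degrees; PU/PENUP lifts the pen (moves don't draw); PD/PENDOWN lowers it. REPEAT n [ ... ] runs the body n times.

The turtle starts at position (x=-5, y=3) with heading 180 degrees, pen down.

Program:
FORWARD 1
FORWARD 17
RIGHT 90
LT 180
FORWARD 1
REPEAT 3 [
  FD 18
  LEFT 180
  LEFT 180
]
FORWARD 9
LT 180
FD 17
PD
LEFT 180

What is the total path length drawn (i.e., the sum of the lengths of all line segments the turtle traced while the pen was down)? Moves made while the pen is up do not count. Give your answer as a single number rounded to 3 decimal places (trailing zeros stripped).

Answer: 99

Derivation:
Executing turtle program step by step:
Start: pos=(-5,3), heading=180, pen down
FD 1: (-5,3) -> (-6,3) [heading=180, draw]
FD 17: (-6,3) -> (-23,3) [heading=180, draw]
RT 90: heading 180 -> 90
LT 180: heading 90 -> 270
FD 1: (-23,3) -> (-23,2) [heading=270, draw]
REPEAT 3 [
  -- iteration 1/3 --
  FD 18: (-23,2) -> (-23,-16) [heading=270, draw]
  LT 180: heading 270 -> 90
  LT 180: heading 90 -> 270
  -- iteration 2/3 --
  FD 18: (-23,-16) -> (-23,-34) [heading=270, draw]
  LT 180: heading 270 -> 90
  LT 180: heading 90 -> 270
  -- iteration 3/3 --
  FD 18: (-23,-34) -> (-23,-52) [heading=270, draw]
  LT 180: heading 270 -> 90
  LT 180: heading 90 -> 270
]
FD 9: (-23,-52) -> (-23,-61) [heading=270, draw]
LT 180: heading 270 -> 90
FD 17: (-23,-61) -> (-23,-44) [heading=90, draw]
PD: pen down
LT 180: heading 90 -> 270
Final: pos=(-23,-44), heading=270, 8 segment(s) drawn

Segment lengths:
  seg 1: (-5,3) -> (-6,3), length = 1
  seg 2: (-6,3) -> (-23,3), length = 17
  seg 3: (-23,3) -> (-23,2), length = 1
  seg 4: (-23,2) -> (-23,-16), length = 18
  seg 5: (-23,-16) -> (-23,-34), length = 18
  seg 6: (-23,-34) -> (-23,-52), length = 18
  seg 7: (-23,-52) -> (-23,-61), length = 9
  seg 8: (-23,-61) -> (-23,-44), length = 17
Total = 99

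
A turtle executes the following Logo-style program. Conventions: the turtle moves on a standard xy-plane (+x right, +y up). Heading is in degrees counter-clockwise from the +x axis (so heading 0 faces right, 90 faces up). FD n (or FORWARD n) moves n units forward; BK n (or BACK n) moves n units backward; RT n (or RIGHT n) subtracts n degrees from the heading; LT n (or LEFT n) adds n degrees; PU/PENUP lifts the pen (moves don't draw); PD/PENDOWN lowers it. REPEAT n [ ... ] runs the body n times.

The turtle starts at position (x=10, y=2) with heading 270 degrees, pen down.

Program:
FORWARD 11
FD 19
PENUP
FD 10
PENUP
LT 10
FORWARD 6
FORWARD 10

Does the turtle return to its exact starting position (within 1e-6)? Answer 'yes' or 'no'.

Executing turtle program step by step:
Start: pos=(10,2), heading=270, pen down
FD 11: (10,2) -> (10,-9) [heading=270, draw]
FD 19: (10,-9) -> (10,-28) [heading=270, draw]
PU: pen up
FD 10: (10,-28) -> (10,-38) [heading=270, move]
PU: pen up
LT 10: heading 270 -> 280
FD 6: (10,-38) -> (11.042,-43.909) [heading=280, move]
FD 10: (11.042,-43.909) -> (12.778,-53.757) [heading=280, move]
Final: pos=(12.778,-53.757), heading=280, 2 segment(s) drawn

Start position: (10, 2)
Final position: (12.778, -53.757)
Distance = 55.826; >= 1e-6 -> NOT closed

Answer: no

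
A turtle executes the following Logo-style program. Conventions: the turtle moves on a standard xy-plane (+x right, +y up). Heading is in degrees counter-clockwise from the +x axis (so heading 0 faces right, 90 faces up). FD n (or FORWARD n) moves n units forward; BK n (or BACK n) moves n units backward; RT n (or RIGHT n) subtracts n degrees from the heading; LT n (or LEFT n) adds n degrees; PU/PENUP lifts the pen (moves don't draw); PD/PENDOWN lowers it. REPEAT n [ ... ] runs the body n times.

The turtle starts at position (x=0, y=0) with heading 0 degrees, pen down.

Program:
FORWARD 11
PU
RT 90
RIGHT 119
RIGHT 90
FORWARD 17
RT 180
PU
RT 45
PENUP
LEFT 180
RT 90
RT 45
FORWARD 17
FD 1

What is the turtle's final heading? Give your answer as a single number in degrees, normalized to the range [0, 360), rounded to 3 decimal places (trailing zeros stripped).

Answer: 241

Derivation:
Executing turtle program step by step:
Start: pos=(0,0), heading=0, pen down
FD 11: (0,0) -> (11,0) [heading=0, draw]
PU: pen up
RT 90: heading 0 -> 270
RT 119: heading 270 -> 151
RT 90: heading 151 -> 61
FD 17: (11,0) -> (19.242,14.869) [heading=61, move]
RT 180: heading 61 -> 241
PU: pen up
RT 45: heading 241 -> 196
PU: pen up
LT 180: heading 196 -> 16
RT 90: heading 16 -> 286
RT 45: heading 286 -> 241
FD 17: (19.242,14.869) -> (11,0) [heading=241, move]
FD 1: (11,0) -> (10.515,-0.875) [heading=241, move]
Final: pos=(10.515,-0.875), heading=241, 1 segment(s) drawn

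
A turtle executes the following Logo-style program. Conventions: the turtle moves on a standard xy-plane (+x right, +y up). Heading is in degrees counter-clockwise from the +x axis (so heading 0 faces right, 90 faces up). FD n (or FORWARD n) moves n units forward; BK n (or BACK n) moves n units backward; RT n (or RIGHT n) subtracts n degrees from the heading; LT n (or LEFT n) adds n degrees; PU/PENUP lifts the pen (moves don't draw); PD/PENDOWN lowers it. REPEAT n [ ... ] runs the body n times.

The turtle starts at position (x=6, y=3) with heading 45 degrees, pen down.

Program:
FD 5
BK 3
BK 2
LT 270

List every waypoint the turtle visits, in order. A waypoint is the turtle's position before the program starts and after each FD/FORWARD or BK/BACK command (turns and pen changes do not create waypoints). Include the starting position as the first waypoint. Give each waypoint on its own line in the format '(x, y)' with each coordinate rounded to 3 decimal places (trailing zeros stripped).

Answer: (6, 3)
(9.536, 6.536)
(7.414, 4.414)
(6, 3)

Derivation:
Executing turtle program step by step:
Start: pos=(6,3), heading=45, pen down
FD 5: (6,3) -> (9.536,6.536) [heading=45, draw]
BK 3: (9.536,6.536) -> (7.414,4.414) [heading=45, draw]
BK 2: (7.414,4.414) -> (6,3) [heading=45, draw]
LT 270: heading 45 -> 315
Final: pos=(6,3), heading=315, 3 segment(s) drawn
Waypoints (4 total):
(6, 3)
(9.536, 6.536)
(7.414, 4.414)
(6, 3)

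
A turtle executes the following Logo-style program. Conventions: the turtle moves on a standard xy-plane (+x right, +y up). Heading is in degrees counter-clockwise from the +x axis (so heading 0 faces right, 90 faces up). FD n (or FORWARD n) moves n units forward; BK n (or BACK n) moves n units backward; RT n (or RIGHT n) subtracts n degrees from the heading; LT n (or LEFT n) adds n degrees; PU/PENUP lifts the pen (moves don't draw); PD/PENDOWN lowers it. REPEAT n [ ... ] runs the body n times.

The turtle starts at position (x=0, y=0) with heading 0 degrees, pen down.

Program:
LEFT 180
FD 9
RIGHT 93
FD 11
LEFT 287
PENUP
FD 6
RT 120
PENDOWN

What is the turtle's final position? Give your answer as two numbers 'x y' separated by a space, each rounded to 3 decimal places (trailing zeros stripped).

Executing turtle program step by step:
Start: pos=(0,0), heading=0, pen down
LT 180: heading 0 -> 180
FD 9: (0,0) -> (-9,0) [heading=180, draw]
RT 93: heading 180 -> 87
FD 11: (-9,0) -> (-8.424,10.985) [heading=87, draw]
LT 287: heading 87 -> 14
PU: pen up
FD 6: (-8.424,10.985) -> (-2.603,12.436) [heading=14, move]
RT 120: heading 14 -> 254
PD: pen down
Final: pos=(-2.603,12.436), heading=254, 2 segment(s) drawn

Answer: -2.603 12.436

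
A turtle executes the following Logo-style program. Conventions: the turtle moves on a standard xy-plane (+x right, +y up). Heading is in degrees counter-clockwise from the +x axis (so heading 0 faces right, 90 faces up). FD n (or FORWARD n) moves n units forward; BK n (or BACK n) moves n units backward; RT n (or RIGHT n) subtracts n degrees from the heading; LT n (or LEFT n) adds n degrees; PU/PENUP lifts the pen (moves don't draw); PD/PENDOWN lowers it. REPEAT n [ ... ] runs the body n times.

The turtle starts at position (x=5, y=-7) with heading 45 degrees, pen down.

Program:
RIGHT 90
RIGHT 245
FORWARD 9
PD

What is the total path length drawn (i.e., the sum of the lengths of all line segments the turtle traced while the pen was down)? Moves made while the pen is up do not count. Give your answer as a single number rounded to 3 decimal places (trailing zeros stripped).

Answer: 9

Derivation:
Executing turtle program step by step:
Start: pos=(5,-7), heading=45, pen down
RT 90: heading 45 -> 315
RT 245: heading 315 -> 70
FD 9: (5,-7) -> (8.078,1.457) [heading=70, draw]
PD: pen down
Final: pos=(8.078,1.457), heading=70, 1 segment(s) drawn

Segment lengths:
  seg 1: (5,-7) -> (8.078,1.457), length = 9
Total = 9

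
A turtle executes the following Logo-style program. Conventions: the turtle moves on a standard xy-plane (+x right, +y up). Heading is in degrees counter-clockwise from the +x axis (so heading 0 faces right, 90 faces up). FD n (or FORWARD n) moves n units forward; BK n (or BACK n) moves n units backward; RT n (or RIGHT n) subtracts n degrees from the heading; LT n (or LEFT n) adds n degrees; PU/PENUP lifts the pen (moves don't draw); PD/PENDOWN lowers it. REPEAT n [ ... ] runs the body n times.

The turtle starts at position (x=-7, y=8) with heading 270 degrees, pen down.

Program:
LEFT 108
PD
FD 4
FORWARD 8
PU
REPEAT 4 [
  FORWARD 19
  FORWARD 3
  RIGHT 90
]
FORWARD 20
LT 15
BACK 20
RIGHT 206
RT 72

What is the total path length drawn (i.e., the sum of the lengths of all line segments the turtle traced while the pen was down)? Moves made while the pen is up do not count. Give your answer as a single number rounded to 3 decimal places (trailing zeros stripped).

Answer: 12

Derivation:
Executing turtle program step by step:
Start: pos=(-7,8), heading=270, pen down
LT 108: heading 270 -> 18
PD: pen down
FD 4: (-7,8) -> (-3.196,9.236) [heading=18, draw]
FD 8: (-3.196,9.236) -> (4.413,11.708) [heading=18, draw]
PU: pen up
REPEAT 4 [
  -- iteration 1/4 --
  FD 19: (4.413,11.708) -> (22.483,17.58) [heading=18, move]
  FD 3: (22.483,17.58) -> (25.336,18.507) [heading=18, move]
  RT 90: heading 18 -> 288
  -- iteration 2/4 --
  FD 19: (25.336,18.507) -> (31.207,0.437) [heading=288, move]
  FD 3: (31.207,0.437) -> (32.134,-2.417) [heading=288, move]
  RT 90: heading 288 -> 198
  -- iteration 3/4 --
  FD 19: (32.134,-2.417) -> (14.064,-8.288) [heading=198, move]
  FD 3: (14.064,-8.288) -> (11.211,-9.215) [heading=198, move]
  RT 90: heading 198 -> 108
  -- iteration 4/4 --
  FD 19: (11.211,-9.215) -> (5.34,8.855) [heading=108, move]
  FD 3: (5.34,8.855) -> (4.413,11.708) [heading=108, move]
  RT 90: heading 108 -> 18
]
FD 20: (4.413,11.708) -> (23.434,17.889) [heading=18, move]
LT 15: heading 18 -> 33
BK 20: (23.434,17.889) -> (6.66,6.996) [heading=33, move]
RT 206: heading 33 -> 187
RT 72: heading 187 -> 115
Final: pos=(6.66,6.996), heading=115, 2 segment(s) drawn

Segment lengths:
  seg 1: (-7,8) -> (-3.196,9.236), length = 4
  seg 2: (-3.196,9.236) -> (4.413,11.708), length = 8
Total = 12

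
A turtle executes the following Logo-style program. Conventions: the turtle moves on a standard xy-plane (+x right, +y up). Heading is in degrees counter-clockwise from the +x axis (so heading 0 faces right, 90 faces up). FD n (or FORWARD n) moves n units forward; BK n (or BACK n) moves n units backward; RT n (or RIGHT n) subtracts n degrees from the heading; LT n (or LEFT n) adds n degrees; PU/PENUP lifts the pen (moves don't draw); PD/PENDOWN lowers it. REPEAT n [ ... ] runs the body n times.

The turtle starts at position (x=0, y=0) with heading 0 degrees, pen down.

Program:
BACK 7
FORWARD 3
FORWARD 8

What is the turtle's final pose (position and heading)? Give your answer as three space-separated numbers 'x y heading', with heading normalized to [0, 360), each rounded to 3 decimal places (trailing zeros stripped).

Answer: 4 0 0

Derivation:
Executing turtle program step by step:
Start: pos=(0,0), heading=0, pen down
BK 7: (0,0) -> (-7,0) [heading=0, draw]
FD 3: (-7,0) -> (-4,0) [heading=0, draw]
FD 8: (-4,0) -> (4,0) [heading=0, draw]
Final: pos=(4,0), heading=0, 3 segment(s) drawn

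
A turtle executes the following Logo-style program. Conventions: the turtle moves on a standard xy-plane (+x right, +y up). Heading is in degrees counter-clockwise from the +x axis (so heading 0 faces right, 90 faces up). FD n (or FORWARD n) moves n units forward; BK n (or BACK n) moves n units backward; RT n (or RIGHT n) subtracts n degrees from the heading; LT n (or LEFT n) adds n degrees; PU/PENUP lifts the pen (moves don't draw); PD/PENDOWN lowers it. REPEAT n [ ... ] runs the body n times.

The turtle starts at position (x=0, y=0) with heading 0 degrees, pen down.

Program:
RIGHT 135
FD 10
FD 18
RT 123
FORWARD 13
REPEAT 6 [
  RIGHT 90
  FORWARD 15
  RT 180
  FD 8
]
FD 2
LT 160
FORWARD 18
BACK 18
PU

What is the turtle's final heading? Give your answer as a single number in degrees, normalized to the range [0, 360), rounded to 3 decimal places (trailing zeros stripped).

Executing turtle program step by step:
Start: pos=(0,0), heading=0, pen down
RT 135: heading 0 -> 225
FD 10: (0,0) -> (-7.071,-7.071) [heading=225, draw]
FD 18: (-7.071,-7.071) -> (-19.799,-19.799) [heading=225, draw]
RT 123: heading 225 -> 102
FD 13: (-19.799,-19.799) -> (-22.502,-7.083) [heading=102, draw]
REPEAT 6 [
  -- iteration 1/6 --
  RT 90: heading 102 -> 12
  FD 15: (-22.502,-7.083) -> (-7.83,-3.964) [heading=12, draw]
  RT 180: heading 12 -> 192
  FD 8: (-7.83,-3.964) -> (-15.655,-5.628) [heading=192, draw]
  -- iteration 2/6 --
  RT 90: heading 192 -> 102
  FD 15: (-15.655,-5.628) -> (-18.773,9.045) [heading=102, draw]
  RT 180: heading 102 -> 282
  FD 8: (-18.773,9.045) -> (-17.11,1.219) [heading=282, draw]
  -- iteration 3/6 --
  RT 90: heading 282 -> 192
  FD 15: (-17.11,1.219) -> (-31.782,-1.899) [heading=192, draw]
  RT 180: heading 192 -> 12
  FD 8: (-31.782,-1.899) -> (-23.957,-0.236) [heading=12, draw]
  -- iteration 4/6 --
  RT 90: heading 12 -> 282
  FD 15: (-23.957,-0.236) -> (-20.839,-14.908) [heading=282, draw]
  RT 180: heading 282 -> 102
  FD 8: (-20.839,-14.908) -> (-22.502,-7.083) [heading=102, draw]
  -- iteration 5/6 --
  RT 90: heading 102 -> 12
  FD 15: (-22.502,-7.083) -> (-7.83,-3.964) [heading=12, draw]
  RT 180: heading 12 -> 192
  FD 8: (-7.83,-3.964) -> (-15.655,-5.628) [heading=192, draw]
  -- iteration 6/6 --
  RT 90: heading 192 -> 102
  FD 15: (-15.655,-5.628) -> (-18.773,9.045) [heading=102, draw]
  RT 180: heading 102 -> 282
  FD 8: (-18.773,9.045) -> (-17.11,1.219) [heading=282, draw]
]
FD 2: (-17.11,1.219) -> (-16.694,-0.737) [heading=282, draw]
LT 160: heading 282 -> 82
FD 18: (-16.694,-0.737) -> (-14.189,17.088) [heading=82, draw]
BK 18: (-14.189,17.088) -> (-16.694,-0.737) [heading=82, draw]
PU: pen up
Final: pos=(-16.694,-0.737), heading=82, 18 segment(s) drawn

Answer: 82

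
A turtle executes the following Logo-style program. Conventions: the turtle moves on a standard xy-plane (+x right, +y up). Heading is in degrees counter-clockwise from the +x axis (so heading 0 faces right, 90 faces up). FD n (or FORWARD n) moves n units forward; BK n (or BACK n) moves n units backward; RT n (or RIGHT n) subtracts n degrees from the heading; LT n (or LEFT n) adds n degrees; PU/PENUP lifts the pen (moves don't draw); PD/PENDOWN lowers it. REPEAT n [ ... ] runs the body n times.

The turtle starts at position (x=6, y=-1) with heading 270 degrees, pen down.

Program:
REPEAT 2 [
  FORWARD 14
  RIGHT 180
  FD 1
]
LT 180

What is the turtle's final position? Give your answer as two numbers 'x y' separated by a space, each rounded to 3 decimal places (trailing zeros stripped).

Answer: 6 -1

Derivation:
Executing turtle program step by step:
Start: pos=(6,-1), heading=270, pen down
REPEAT 2 [
  -- iteration 1/2 --
  FD 14: (6,-1) -> (6,-15) [heading=270, draw]
  RT 180: heading 270 -> 90
  FD 1: (6,-15) -> (6,-14) [heading=90, draw]
  -- iteration 2/2 --
  FD 14: (6,-14) -> (6,0) [heading=90, draw]
  RT 180: heading 90 -> 270
  FD 1: (6,0) -> (6,-1) [heading=270, draw]
]
LT 180: heading 270 -> 90
Final: pos=(6,-1), heading=90, 4 segment(s) drawn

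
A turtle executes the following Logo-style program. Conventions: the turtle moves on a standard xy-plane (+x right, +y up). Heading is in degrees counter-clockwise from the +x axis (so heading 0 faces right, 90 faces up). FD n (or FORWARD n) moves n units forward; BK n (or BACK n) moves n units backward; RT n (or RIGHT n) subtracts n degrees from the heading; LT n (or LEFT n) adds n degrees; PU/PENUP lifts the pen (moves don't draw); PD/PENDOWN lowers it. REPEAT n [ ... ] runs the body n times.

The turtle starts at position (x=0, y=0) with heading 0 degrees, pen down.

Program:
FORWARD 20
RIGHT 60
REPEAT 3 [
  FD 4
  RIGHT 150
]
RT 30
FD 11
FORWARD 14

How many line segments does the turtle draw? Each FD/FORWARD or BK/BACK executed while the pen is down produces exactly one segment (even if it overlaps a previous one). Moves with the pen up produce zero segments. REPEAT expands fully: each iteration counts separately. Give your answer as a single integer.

Answer: 6

Derivation:
Executing turtle program step by step:
Start: pos=(0,0), heading=0, pen down
FD 20: (0,0) -> (20,0) [heading=0, draw]
RT 60: heading 0 -> 300
REPEAT 3 [
  -- iteration 1/3 --
  FD 4: (20,0) -> (22,-3.464) [heading=300, draw]
  RT 150: heading 300 -> 150
  -- iteration 2/3 --
  FD 4: (22,-3.464) -> (18.536,-1.464) [heading=150, draw]
  RT 150: heading 150 -> 0
  -- iteration 3/3 --
  FD 4: (18.536,-1.464) -> (22.536,-1.464) [heading=0, draw]
  RT 150: heading 0 -> 210
]
RT 30: heading 210 -> 180
FD 11: (22.536,-1.464) -> (11.536,-1.464) [heading=180, draw]
FD 14: (11.536,-1.464) -> (-2.464,-1.464) [heading=180, draw]
Final: pos=(-2.464,-1.464), heading=180, 6 segment(s) drawn
Segments drawn: 6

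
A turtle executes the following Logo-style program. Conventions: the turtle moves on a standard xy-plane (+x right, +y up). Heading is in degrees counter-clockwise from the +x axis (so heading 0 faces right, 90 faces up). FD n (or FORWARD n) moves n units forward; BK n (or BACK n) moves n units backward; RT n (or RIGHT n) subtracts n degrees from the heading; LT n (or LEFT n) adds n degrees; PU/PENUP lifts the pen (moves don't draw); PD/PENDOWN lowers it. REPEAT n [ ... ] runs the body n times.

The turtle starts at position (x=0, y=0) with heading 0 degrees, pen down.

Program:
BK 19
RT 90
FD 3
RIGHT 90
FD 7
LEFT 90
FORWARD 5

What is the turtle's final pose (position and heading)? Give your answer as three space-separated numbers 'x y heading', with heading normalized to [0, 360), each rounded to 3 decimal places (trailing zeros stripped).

Answer: -26 -8 270

Derivation:
Executing turtle program step by step:
Start: pos=(0,0), heading=0, pen down
BK 19: (0,0) -> (-19,0) [heading=0, draw]
RT 90: heading 0 -> 270
FD 3: (-19,0) -> (-19,-3) [heading=270, draw]
RT 90: heading 270 -> 180
FD 7: (-19,-3) -> (-26,-3) [heading=180, draw]
LT 90: heading 180 -> 270
FD 5: (-26,-3) -> (-26,-8) [heading=270, draw]
Final: pos=(-26,-8), heading=270, 4 segment(s) drawn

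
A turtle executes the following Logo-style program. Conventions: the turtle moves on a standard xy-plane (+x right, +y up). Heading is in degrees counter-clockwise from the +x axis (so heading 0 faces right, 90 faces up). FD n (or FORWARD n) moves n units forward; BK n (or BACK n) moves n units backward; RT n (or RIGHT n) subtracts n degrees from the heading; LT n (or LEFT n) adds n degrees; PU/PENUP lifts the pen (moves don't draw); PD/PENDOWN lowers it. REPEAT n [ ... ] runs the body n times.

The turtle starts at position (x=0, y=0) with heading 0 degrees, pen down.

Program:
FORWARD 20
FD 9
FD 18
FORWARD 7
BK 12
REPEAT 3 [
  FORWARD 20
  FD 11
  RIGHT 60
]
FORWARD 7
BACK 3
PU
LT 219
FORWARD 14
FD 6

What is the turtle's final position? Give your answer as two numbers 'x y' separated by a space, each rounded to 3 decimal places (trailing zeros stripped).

Answer: 84.543 -41.107

Derivation:
Executing turtle program step by step:
Start: pos=(0,0), heading=0, pen down
FD 20: (0,0) -> (20,0) [heading=0, draw]
FD 9: (20,0) -> (29,0) [heading=0, draw]
FD 18: (29,0) -> (47,0) [heading=0, draw]
FD 7: (47,0) -> (54,0) [heading=0, draw]
BK 12: (54,0) -> (42,0) [heading=0, draw]
REPEAT 3 [
  -- iteration 1/3 --
  FD 20: (42,0) -> (62,0) [heading=0, draw]
  FD 11: (62,0) -> (73,0) [heading=0, draw]
  RT 60: heading 0 -> 300
  -- iteration 2/3 --
  FD 20: (73,0) -> (83,-17.321) [heading=300, draw]
  FD 11: (83,-17.321) -> (88.5,-26.847) [heading=300, draw]
  RT 60: heading 300 -> 240
  -- iteration 3/3 --
  FD 20: (88.5,-26.847) -> (78.5,-44.167) [heading=240, draw]
  FD 11: (78.5,-44.167) -> (73,-53.694) [heading=240, draw]
  RT 60: heading 240 -> 180
]
FD 7: (73,-53.694) -> (66,-53.694) [heading=180, draw]
BK 3: (66,-53.694) -> (69,-53.694) [heading=180, draw]
PU: pen up
LT 219: heading 180 -> 39
FD 14: (69,-53.694) -> (79.88,-44.883) [heading=39, move]
FD 6: (79.88,-44.883) -> (84.543,-41.107) [heading=39, move]
Final: pos=(84.543,-41.107), heading=39, 13 segment(s) drawn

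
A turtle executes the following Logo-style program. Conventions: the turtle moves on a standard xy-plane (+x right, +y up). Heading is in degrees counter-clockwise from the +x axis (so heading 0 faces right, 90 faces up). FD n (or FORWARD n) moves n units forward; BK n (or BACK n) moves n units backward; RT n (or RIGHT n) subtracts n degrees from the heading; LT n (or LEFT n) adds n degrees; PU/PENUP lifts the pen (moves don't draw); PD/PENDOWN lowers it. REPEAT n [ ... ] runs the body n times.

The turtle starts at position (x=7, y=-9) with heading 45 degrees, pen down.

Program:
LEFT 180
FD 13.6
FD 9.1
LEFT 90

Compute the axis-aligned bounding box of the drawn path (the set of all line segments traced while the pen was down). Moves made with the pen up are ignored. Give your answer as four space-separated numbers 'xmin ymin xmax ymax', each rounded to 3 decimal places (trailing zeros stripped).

Executing turtle program step by step:
Start: pos=(7,-9), heading=45, pen down
LT 180: heading 45 -> 225
FD 13.6: (7,-9) -> (-2.617,-18.617) [heading=225, draw]
FD 9.1: (-2.617,-18.617) -> (-9.051,-25.051) [heading=225, draw]
LT 90: heading 225 -> 315
Final: pos=(-9.051,-25.051), heading=315, 2 segment(s) drawn

Segment endpoints: x in {-9.051, -2.617, 7}, y in {-25.051, -18.617, -9}
xmin=-9.051, ymin=-25.051, xmax=7, ymax=-9

Answer: -9.051 -25.051 7 -9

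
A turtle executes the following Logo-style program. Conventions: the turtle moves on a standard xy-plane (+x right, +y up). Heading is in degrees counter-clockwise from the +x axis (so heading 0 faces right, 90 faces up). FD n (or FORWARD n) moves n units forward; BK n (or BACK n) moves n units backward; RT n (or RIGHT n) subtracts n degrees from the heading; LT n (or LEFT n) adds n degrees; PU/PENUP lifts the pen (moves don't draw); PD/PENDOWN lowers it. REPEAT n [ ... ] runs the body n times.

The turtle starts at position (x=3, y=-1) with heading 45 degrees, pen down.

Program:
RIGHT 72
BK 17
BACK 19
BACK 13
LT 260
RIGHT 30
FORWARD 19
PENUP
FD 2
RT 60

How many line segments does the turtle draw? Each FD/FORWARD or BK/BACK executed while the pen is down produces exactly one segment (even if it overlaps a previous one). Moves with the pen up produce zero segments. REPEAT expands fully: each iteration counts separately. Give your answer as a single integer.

Executing turtle program step by step:
Start: pos=(3,-1), heading=45, pen down
RT 72: heading 45 -> 333
BK 17: (3,-1) -> (-12.147,6.718) [heading=333, draw]
BK 19: (-12.147,6.718) -> (-29.076,15.344) [heading=333, draw]
BK 13: (-29.076,15.344) -> (-40.659,21.246) [heading=333, draw]
LT 260: heading 333 -> 233
RT 30: heading 233 -> 203
FD 19: (-40.659,21.246) -> (-58.149,13.822) [heading=203, draw]
PU: pen up
FD 2: (-58.149,13.822) -> (-59.99,13.04) [heading=203, move]
RT 60: heading 203 -> 143
Final: pos=(-59.99,13.04), heading=143, 4 segment(s) drawn
Segments drawn: 4

Answer: 4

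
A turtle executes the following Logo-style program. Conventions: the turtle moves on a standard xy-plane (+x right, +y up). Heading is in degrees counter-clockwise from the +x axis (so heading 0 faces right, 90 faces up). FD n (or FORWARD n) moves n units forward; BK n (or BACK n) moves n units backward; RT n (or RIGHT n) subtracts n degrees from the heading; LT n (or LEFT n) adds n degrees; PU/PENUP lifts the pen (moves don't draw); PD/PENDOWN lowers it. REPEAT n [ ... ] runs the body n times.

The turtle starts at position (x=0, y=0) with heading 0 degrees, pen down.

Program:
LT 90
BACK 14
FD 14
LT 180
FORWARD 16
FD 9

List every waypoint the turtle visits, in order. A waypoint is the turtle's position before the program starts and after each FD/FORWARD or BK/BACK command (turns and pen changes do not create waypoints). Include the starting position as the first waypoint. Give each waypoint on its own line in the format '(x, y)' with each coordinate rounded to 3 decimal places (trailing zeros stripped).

Answer: (0, 0)
(0, -14)
(0, 0)
(0, -16)
(0, -25)

Derivation:
Executing turtle program step by step:
Start: pos=(0,0), heading=0, pen down
LT 90: heading 0 -> 90
BK 14: (0,0) -> (0,-14) [heading=90, draw]
FD 14: (0,-14) -> (0,0) [heading=90, draw]
LT 180: heading 90 -> 270
FD 16: (0,0) -> (0,-16) [heading=270, draw]
FD 9: (0,-16) -> (0,-25) [heading=270, draw]
Final: pos=(0,-25), heading=270, 4 segment(s) drawn
Waypoints (5 total):
(0, 0)
(0, -14)
(0, 0)
(0, -16)
(0, -25)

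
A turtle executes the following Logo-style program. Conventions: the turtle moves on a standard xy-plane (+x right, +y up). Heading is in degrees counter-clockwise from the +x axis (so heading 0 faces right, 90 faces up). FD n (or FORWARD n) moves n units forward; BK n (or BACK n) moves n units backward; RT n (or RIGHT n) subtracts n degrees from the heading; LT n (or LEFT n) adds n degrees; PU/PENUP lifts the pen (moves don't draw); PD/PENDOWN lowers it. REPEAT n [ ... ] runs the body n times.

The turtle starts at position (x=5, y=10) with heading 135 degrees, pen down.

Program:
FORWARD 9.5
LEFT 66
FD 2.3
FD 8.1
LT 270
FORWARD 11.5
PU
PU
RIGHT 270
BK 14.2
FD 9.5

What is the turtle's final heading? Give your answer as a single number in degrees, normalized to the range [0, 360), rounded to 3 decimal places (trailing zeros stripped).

Executing turtle program step by step:
Start: pos=(5,10), heading=135, pen down
FD 9.5: (5,10) -> (-1.718,16.718) [heading=135, draw]
LT 66: heading 135 -> 201
FD 2.3: (-1.718,16.718) -> (-3.865,15.893) [heading=201, draw]
FD 8.1: (-3.865,15.893) -> (-11.427,12.99) [heading=201, draw]
LT 270: heading 201 -> 111
FD 11.5: (-11.427,12.99) -> (-15.548,23.727) [heading=111, draw]
PU: pen up
PU: pen up
RT 270: heading 111 -> 201
BK 14.2: (-15.548,23.727) -> (-2.291,28.815) [heading=201, move]
FD 9.5: (-2.291,28.815) -> (-11.16,25.411) [heading=201, move]
Final: pos=(-11.16,25.411), heading=201, 4 segment(s) drawn

Answer: 201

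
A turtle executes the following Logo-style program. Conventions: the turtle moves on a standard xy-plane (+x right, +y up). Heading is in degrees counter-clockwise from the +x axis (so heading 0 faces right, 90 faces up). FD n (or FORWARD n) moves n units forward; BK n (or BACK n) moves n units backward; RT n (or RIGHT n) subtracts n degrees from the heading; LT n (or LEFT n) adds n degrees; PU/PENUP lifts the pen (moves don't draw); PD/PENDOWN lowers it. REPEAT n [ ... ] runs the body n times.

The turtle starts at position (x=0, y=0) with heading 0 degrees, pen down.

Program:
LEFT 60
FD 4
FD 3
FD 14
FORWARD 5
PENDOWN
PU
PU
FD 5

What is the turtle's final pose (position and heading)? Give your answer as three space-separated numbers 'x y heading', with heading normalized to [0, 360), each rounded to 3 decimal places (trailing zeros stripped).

Executing turtle program step by step:
Start: pos=(0,0), heading=0, pen down
LT 60: heading 0 -> 60
FD 4: (0,0) -> (2,3.464) [heading=60, draw]
FD 3: (2,3.464) -> (3.5,6.062) [heading=60, draw]
FD 14: (3.5,6.062) -> (10.5,18.187) [heading=60, draw]
FD 5: (10.5,18.187) -> (13,22.517) [heading=60, draw]
PD: pen down
PU: pen up
PU: pen up
FD 5: (13,22.517) -> (15.5,26.847) [heading=60, move]
Final: pos=(15.5,26.847), heading=60, 4 segment(s) drawn

Answer: 15.5 26.847 60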